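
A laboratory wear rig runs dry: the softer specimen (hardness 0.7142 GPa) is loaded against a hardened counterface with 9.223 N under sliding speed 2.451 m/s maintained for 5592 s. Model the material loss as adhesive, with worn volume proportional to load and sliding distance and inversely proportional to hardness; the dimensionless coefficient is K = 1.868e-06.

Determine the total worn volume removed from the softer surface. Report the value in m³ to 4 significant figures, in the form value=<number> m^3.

Intermediates are printed rounded, and each operation holds exact precision, and rounded once at the end: 4 significant figures.
Convert: Total distance L = v·t = 2.451 m/s × 5592 s = 1.371e+04 m.
Convert: Hardness H = 0.7142 GPa = 7.142e+08 Pa.
Restated in SI base units: W = 9.223 N, H = 7.142e+08 Pa, K = 1.868e-06.
The Archard volume V = K·W·L/H = 1.868e-06 · 9.223 · 1.371e+04 / 7.142e+08 = 3.306e-10 m³.

value=3.306e-10 m^3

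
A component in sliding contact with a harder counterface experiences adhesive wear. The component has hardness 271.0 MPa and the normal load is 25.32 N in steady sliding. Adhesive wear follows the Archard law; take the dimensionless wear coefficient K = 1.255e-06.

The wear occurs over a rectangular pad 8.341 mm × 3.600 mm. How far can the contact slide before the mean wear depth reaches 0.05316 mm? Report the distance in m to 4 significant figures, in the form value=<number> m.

Intermediates appear rounded, and each operation keeps full float precision — one final rounding, at four significant figures.
Convert: Hardness H = 271.0 MPa = 2.710e+08 Pa.
Convert: Pad sides 8.341 mm × 3.600 mm = 0.008341 m × 0.003600 m. Contact area A = 0.008341 m × 0.003600 m = 3.003e-05 m².
Convert: Depth limit h_lim = 0.05316 mm = 5.316e-05 m.
Working in SI base units: W = 25.32 N, H = 2.710e+08 Pa, K = 1.255e-06.
Allowed volume V_lim = h_lim·A = 5.316e-05 · 3.003e-05 = 1.596e-09 m³.
Inverting, life L = V_lim·H/(K·W) = 1.596e-09 · 2.710e+08 / (1.255e-06 · 25.32) = 1.361e+04 m.

value=1.361e+04 m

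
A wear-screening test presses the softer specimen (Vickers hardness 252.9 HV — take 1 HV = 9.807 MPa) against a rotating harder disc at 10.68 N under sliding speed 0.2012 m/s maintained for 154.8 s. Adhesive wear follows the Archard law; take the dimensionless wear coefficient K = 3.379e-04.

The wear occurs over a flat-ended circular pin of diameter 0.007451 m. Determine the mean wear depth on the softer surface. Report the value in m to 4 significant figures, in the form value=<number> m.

Intermediates are displayed rounded; the computation runs at full precision, and a lone final rounding to 4 significant digits.
Convert: Distance L = v·t = 0.2012 m/s × 154.8 s = 31.15 m.
Convert: Hardness H = 252.9 HV × 9.807 MPa/HV = 2480 MPa = 2.480e+09 Pa.
Convert: Contact area A = π·d²/4 = π·(0.007451 m)²/4 = 4.360e-05 m².
Working in SI base units: W = 10.68 N, H = 2.480e+09 Pa, K = 3.379e-04.
Archard volume V = K·W·L/H = 3.379e-04 · 10.68 · 31.15 / 2.480e+09 = 4.532e-11 m³.
Mean depth h = V/A = 4.532e-11 / 4.360e-05 = 1.039e-06 m.

value=1.039e-06 m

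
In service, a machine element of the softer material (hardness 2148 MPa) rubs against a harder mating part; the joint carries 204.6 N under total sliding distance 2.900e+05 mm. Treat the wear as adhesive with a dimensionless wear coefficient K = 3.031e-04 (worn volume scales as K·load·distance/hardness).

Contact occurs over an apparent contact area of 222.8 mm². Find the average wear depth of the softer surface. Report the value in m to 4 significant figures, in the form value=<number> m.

Each operation maintains exact precision, and printed values are rounded — a lone final rounding: four significant figures.
Distance covered L = 2.900e+05 mm = 290.0 m.
Hardness H = 2148 MPa = 2.148e+09 Pa.
Contact area A = 222.8 mm² = 2.228e-04 m².
As SI base values: W = 204.6 N, H = 2.148e+09 Pa, K = 3.031e-04.
The Archard volume V = K·W·L/H = 3.031e-04 · 204.6 · 290.0 / 2.148e+09 = 8.373e-09 m³.
Mean depth h = V/A = 8.373e-09 / 2.228e-04 = 3.758e-05 m.

value=3.758e-05 m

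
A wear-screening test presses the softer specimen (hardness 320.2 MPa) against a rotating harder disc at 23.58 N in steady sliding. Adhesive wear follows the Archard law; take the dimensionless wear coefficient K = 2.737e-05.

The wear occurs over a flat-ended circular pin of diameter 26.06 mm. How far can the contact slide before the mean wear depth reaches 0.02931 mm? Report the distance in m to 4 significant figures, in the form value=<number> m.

value=7756 m

Intermediate values are shown rounded — all working math maintains full float precision, and a single final rounding to 4 significant figures.
Hardness H = 320.2 MPa = 3.202e+08 Pa.
Pin diameter d = 26.06 mm = 0.02606 m. Contact area A = π·d²/4 = π·(0.02606 m)²/4 = 5.334e-04 m².
Depth limit h_lim = 0.02931 mm = 2.931e-05 m.
Expressed in SI base units: W = 23.58 N, H = 3.202e+08 Pa, K = 2.737e-05.
Permissible volume V_lim = h_lim·A = 2.931e-05 · 5.334e-04 = 1.563e-08 m³.
Life L = V_lim·H/(K·W) = 1.563e-08 · 3.202e+08 / (2.737e-05 · 23.58) = 7756 m.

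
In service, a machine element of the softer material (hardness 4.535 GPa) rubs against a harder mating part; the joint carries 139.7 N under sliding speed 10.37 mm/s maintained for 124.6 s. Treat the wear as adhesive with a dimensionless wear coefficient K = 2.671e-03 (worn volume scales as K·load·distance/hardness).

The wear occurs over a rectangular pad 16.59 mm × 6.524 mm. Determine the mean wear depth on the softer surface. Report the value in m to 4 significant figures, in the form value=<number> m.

The intermediates are displayed rounded — each operation keeps exact precision; rounded once at the end to four significant digits.
Convert: Sliding speed v = 10.37 mm/s = 0.01037 m/s. Total distance L = v·t = 0.01037 m/s × 124.6 s = 1.292 m.
Convert: Hardness H = 4.535 GPa = 4.535e+09 Pa.
Convert: Pad sides 16.59 mm × 6.524 mm = 0.01659 m × 0.006524 m. Contact area A = 0.01659 m × 0.006524 m = 1.082e-04 m².
Restated in SI base units: W = 139.7 N, H = 4.535e+09 Pa, K = 2.671e-03.
By Archard's law, V = K·W·L/H = 2.671e-03 · 139.7 · 1.292 / 4.535e+09 = 1.063e-10 m³.
Depth h = V/A = 1.063e-10 / 1.082e-04 = 9.823e-07 m.

value=9.823e-07 m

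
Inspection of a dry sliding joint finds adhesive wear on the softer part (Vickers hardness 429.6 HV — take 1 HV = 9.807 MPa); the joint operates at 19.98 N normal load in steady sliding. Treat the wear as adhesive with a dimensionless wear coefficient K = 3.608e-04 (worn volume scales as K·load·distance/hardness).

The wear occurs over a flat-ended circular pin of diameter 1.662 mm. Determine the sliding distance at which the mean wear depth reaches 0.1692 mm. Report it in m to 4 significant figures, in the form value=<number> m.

Every step carries exact precision; intermediate values are shown rounded; one last rounding: four significant digits.
Hardness H = 429.6 HV × 9.807 MPa/HV = 4213 MPa = 4.213e+09 Pa.
Pin diameter d = 1.662 mm = 0.001662 m. Contact area A = π·d²/4 = π·(0.001662 m)²/4 = 2.169e-06 m².
Depth limit h_lim = 0.1692 mm = 1.692e-04 m.
As SI base values: W = 19.98 N, H = 4.213e+09 Pa, K = 3.608e-04.
Volume at the limit: V_lim = h_lim·A = 1.692e-04 · 2.169e-06 = 3.671e-10 m³.
Life L = V_lim·H/(K·W) = 3.671e-10 · 4.213e+09 / (3.608e-04 · 19.98) = 214.5 m.

value=214.5 m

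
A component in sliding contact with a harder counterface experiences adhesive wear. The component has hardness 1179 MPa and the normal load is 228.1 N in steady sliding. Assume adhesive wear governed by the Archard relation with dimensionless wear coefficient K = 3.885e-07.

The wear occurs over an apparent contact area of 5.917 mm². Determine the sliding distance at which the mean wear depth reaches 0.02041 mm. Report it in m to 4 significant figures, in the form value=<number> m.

value=1607 m

All arithmetic carries exact precision; the intermediates appear rounded, and rounded just once: four significant figures.
Convert: Hardness H = 1179 MPa = 1.179e+09 Pa.
Convert: Contact area A = 5.917 mm² = 5.917e-06 m².
Convert: Depth limit h_lim = 0.02041 mm = 2.041e-05 m.
SI base units throughout: W = 228.1 N, H = 1.179e+09 Pa, K = 3.885e-07.
Volume at the limit: V_lim = h_lim·A = 2.041e-05 · 5.917e-06 = 1.208e-10 m³.
So the life L = V_lim·H/(K·W) = 1.208e-10 · 1.179e+09 / (3.885e-07 · 228.1) = 1607 m.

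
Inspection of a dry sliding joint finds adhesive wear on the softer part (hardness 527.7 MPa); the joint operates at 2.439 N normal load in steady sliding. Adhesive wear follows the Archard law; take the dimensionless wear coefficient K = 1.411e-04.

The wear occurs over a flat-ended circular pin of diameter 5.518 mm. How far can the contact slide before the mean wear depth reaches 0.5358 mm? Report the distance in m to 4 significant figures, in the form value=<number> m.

Every step keeps exact precision. Intermediate values are displayed rounded, and one final rounding, at four significant digits.
Convert: Hardness H = 527.7 MPa = 5.277e+08 Pa.
Convert: Pin diameter d = 5.518 mm = 0.005518 m. Contact area A = π·d²/4 = π·(0.005518 m)²/4 = 2.391e-05 m².
Convert: Depth limit h_lim = 0.5358 mm = 5.358e-04 m.
Restated in SI base units: W = 2.439 N, H = 5.277e+08 Pa, K = 1.411e-04.
Wearable volume V_lim = h_lim·A = 5.358e-04 · 2.391e-05 = 1.281e-08 m³.
So the life L = V_lim·H/(K·W) = 1.281e-08 · 5.277e+08 / (1.411e-04 · 2.439) = 1.965e+04 m.

value=1.965e+04 m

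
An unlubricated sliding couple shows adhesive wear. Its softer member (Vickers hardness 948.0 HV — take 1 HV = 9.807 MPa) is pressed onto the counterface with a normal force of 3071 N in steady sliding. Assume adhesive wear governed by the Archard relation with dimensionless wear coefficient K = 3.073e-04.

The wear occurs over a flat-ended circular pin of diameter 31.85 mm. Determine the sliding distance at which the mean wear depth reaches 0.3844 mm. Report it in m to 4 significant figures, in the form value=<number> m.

All working math maintains full float precision. Intermediate values appear rounded — a single final rounding to 4 significant figures.
Hardness H = 948.0 HV × 9.807 MPa/HV = 9297 MPa = 9.297e+09 Pa.
Pin diameter d = 31.85 mm = 0.03185 m. Contact area A = π·d²/4 = π·(0.03185 m)²/4 = 7.967e-04 m².
Depth limit h_lim = 0.3844 mm = 3.844e-04 m.
As SI base values: W = 3071 N, H = 9.297e+09 Pa, K = 3.073e-04.
Allowed volume V_lim = h_lim·A = 3.844e-04 · 7.967e-04 = 3.063e-07 m³.
Sliding life L = V_lim·H/(K·W) = 3.063e-07 · 9.297e+09 / (3.073e-04 · 3071) = 3017 m.

value=3017 m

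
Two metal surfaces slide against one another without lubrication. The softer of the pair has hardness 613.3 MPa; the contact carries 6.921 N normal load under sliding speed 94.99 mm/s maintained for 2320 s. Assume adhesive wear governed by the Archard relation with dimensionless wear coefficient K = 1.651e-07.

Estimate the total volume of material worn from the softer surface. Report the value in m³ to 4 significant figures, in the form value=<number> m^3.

value=4.106e-13 m^3

The intermediates are displayed rounded — each operation carries exact precision; a single final rounding to four significant figures.
Sliding speed v = 94.99 mm/s = 0.09499 m/s. Sliding distance L = v·t = 0.09499 m/s × 2320 s = 220.4 m.
Hardness H = 613.3 MPa = 6.133e+08 Pa.
In SI base units: W = 6.921 N, H = 6.133e+08 Pa, K = 1.651e-07.
Archard relation: V = K·W·L/H = 1.651e-07 · 6.921 · 220.4 / 6.133e+08 = 4.106e-13 m³.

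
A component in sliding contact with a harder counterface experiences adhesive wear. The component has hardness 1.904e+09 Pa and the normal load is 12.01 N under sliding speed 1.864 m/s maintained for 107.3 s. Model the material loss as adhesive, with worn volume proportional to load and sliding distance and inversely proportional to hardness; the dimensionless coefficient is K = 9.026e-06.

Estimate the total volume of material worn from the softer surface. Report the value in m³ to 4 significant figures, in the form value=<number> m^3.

Printed values are rounded. The computation carries full float precision; rounded just once: 4 significant digits.
The distance L = v·t = 1.864 m/s × 107.3 s = 200.0 m.
As SI base values: W = 12.01 N, H = 1.904e+09 Pa, K = 9.026e-06.
Archard relation: V = K·W·L/H = 9.026e-06 · 12.01 · 200.0 / 1.904e+09 = 1.139e-11 m³.

value=1.139e-11 m^3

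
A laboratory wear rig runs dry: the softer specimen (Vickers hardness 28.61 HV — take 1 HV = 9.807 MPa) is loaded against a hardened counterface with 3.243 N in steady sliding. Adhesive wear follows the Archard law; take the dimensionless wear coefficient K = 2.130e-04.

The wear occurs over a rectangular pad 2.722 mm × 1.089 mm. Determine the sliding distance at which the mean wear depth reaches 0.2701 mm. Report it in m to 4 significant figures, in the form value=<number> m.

value=325.2 m

The intermediates appear rounded — every step keeps exact precision — one final rounding to 4 significant digits.
Convert: Hardness H = 28.61 HV × 9.807 MPa/HV = 280.6 MPa = 2.806e+08 Pa.
Convert: Pad sides 2.722 mm × 1.089 mm = 0.002722 m × 0.001089 m. Contact area A = 0.002722 m × 0.001089 m = 2.964e-06 m².
Convert: Depth limit h_lim = 0.2701 mm = 2.701e-04 m.
As SI base values: W = 3.243 N, H = 2.806e+08 Pa, K = 2.130e-04.
Wearable volume V_lim = h_lim·A = 2.701e-04 · 2.964e-06 = 8.006e-10 m³.
Thus life L = V_lim·H/(K·W) = 8.006e-10 · 2.806e+08 / (2.130e-04 · 3.243) = 325.2 m.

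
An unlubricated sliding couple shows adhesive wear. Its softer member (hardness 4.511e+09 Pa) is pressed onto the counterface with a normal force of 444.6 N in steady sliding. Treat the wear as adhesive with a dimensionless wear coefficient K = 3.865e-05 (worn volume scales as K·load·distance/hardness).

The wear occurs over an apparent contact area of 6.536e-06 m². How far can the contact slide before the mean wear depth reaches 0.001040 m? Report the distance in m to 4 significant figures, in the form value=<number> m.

Every step maintains full float precision; intermediate values are displayed rounded, and a lone final rounding: 4 significant digits.
Restated in SI base units: W = 444.6 N, H = 4.511e+09 Pa, K = 3.865e-05.
Wearable volume V_lim = h_lim·A = 0.001040 · 6.536e-06 = 6.797e-09 m³.
Thus life L = V_lim·H/(K·W) = 6.797e-09 · 4.511e+09 / (3.865e-05 · 444.6) = 1784 m.

value=1784 m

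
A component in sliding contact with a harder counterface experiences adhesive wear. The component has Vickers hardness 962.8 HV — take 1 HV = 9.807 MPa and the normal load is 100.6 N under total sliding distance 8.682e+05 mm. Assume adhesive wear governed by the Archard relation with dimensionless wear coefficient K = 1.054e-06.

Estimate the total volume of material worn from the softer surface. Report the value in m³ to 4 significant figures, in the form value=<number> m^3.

value=9.750e-12 m^3

Intermediate values are printed rounded; every step keeps exact precision, and rounded just once: four significant figures.
Convert: Distance L = 8.682e+05 mm = 868.2 m.
Convert: Hardness H = 962.8 HV × 9.807 MPa/HV = 9442 MPa = 9.442e+09 Pa.
Working in SI base units: W = 100.6 N, H = 9.442e+09 Pa, K = 1.054e-06.
Archard relation: V = K·W·L/H = 1.054e-06 · 100.6 · 868.2 / 9.442e+09 = 9.750e-12 m³.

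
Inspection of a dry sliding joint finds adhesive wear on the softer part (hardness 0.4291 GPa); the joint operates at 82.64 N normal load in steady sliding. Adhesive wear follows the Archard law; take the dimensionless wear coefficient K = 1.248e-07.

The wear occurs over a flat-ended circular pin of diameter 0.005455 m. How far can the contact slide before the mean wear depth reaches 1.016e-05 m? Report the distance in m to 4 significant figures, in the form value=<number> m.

Each operation carries full float precision. Shown intermediates are rounded. Rounded just once, at 4 significant digits.
Convert: Hardness H = 0.4291 GPa = 4.291e+08 Pa.
Convert: Contact area A = π·d²/4 = π·(0.005455 m)²/4 = 2.337e-05 m².
Collected in SI base units: W = 82.64 N, H = 4.291e+08 Pa, K = 1.248e-07.
Permissible volume V_lim = h_lim·A = 1.016e-05 · 2.337e-05 = 2.375e-10 m³.
Sliding life L = V_lim·H/(K·W) = 2.375e-10 · 4.291e+08 / (1.248e-07 · 82.64) = 9879 m.

value=9879 m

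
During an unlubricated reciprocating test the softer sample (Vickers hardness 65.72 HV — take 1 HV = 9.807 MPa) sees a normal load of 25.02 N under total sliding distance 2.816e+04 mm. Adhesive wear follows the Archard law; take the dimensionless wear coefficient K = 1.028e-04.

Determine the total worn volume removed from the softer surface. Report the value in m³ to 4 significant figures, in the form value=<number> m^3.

All arithmetic runs at exact precision. Shown intermediates are rounded. Rounded once at the end: 4 significant figures.
Distance L = 2.816e+04 mm = 28.16 m.
Hardness H = 65.72 HV × 9.807 MPa/HV = 644.5 MPa = 6.445e+08 Pa.
In SI base units: W = 25.02 N, H = 6.445e+08 Pa, K = 1.028e-04.
Archard relation: V = K·W·L/H = 1.028e-04 · 25.02 · 28.16 / 6.445e+08 = 1.124e-10 m³.

value=1.124e-10 m^3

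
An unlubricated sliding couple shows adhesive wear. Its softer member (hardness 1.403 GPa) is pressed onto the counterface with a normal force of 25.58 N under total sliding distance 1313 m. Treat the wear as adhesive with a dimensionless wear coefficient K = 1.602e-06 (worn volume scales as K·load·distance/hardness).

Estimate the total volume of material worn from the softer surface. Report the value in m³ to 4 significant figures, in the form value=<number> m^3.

value=3.835e-11 m^3

Quoted intermediates are rounded, and all arithmetic maintains full precision — a lone final rounding, at four significant figures.
Hardness H = 1.403 GPa = 1.403e+09 Pa.
Collected in SI base units: W = 25.58 N, H = 1.403e+09 Pa, K = 1.602e-06.
Archard volume V = K·W·L/H = 1.602e-06 · 25.58 · 1313 / 1.403e+09 = 3.835e-11 m³.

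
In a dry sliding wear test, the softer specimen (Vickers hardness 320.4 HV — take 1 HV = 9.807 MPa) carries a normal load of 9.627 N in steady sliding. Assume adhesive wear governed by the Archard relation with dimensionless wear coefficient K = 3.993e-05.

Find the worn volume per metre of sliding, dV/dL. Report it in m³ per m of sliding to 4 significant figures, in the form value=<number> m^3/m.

Every step runs at full precision — intermediate values are shown rounded. Rounded once at the end: 4 significant digits.
Convert: Hardness H = 320.4 HV × 9.807 MPa/HV = 3142 MPa = 3.142e+09 Pa.
Restated in SI base units: W = 9.627 N, H = 3.142e+09 Pa, K = 3.993e-05.
The wear rate dV/dL = K·W/H, per unit distance: 3.993e-05 · 9.627 / 3.142e+09 = 1.223e-13 m³/m.

value=1.223e-13 m^3/m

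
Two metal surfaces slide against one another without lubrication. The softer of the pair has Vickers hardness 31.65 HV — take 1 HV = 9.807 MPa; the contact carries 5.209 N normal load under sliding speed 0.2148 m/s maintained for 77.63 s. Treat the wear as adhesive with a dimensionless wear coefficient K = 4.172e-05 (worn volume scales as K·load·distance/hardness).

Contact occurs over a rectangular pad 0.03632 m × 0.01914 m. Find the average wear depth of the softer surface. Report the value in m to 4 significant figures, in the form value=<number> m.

Intermediates are displayed rounded. Every step maintains exact precision — one last rounding, at 4 significant figures.
Distance covered L = v·t = 0.2148 m/s × 77.63 s = 16.67 m.
Hardness H = 31.65 HV × 9.807 MPa/HV = 310.4 MPa = 3.104e+08 Pa.
Contact area A = 0.03632 m × 0.01914 m = 6.952e-04 m².
In SI base units: W = 5.209 N, H = 3.104e+08 Pa, K = 4.172e-05.
By Archard's law, V = K·W·L/H = 4.172e-05 · 5.209 · 16.67 / 3.104e+08 = 1.167e-11 m³.
Mean wear depth h = V/A = 1.167e-11 / 6.952e-04 = 1.679e-08 m.

value=1.679e-08 m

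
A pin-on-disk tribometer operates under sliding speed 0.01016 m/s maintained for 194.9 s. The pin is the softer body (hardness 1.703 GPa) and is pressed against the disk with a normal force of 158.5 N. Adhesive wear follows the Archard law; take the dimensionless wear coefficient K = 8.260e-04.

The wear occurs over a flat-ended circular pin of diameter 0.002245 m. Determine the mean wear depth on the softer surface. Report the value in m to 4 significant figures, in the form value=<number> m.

Every step holds full precision; intermediate values are printed rounded. Rounded once at the end, at four significant digits.
Total distance L = v·t = 0.01016 m/s × 194.9 s = 1.980 m.
Hardness H = 1.703 GPa = 1.703e+09 Pa.
Contact area A = π·d²/4 = π·(0.002245 m)²/4 = 3.958e-06 m².
Restated in SI base units: W = 158.5 N, H = 1.703e+09 Pa, K = 8.260e-04.
The Archard volume V = K·W·L/H = 8.260e-04 · 158.5 · 1.980 / 1.703e+09 = 1.522e-10 m³.
Mean wear depth h = V/A = 1.522e-10 / 3.958e-06 = 3.846e-05 m.

value=3.846e-05 m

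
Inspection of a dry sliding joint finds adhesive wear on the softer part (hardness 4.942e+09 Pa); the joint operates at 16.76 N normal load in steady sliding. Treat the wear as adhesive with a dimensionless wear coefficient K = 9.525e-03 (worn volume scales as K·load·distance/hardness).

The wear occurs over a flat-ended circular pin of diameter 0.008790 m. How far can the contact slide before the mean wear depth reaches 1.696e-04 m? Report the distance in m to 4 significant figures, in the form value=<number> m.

Intermediates are printed rounded, and all arithmetic carries full precision. Rounded once at the end to 4 significant digits.
Convert: Contact area A = π·d²/4 = π·(0.008790 m)²/4 = 6.068e-05 m².
Collected in SI base units: W = 16.76 N, H = 4.942e+09 Pa, K = 9.525e-03.
Wearable volume V_lim = h_lim·A = 1.696e-04 · 6.068e-05 = 1.029e-08 m³.
Thus life L = V_lim·H/(K·W) = 1.029e-08 · 4.942e+09 / (9.525e-03 · 16.76) = 318.6 m.

value=318.6 m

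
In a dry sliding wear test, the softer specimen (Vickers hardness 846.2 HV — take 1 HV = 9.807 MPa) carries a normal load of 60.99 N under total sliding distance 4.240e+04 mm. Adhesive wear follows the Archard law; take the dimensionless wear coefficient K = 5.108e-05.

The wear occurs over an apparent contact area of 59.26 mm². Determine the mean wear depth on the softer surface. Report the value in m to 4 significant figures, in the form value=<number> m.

value=2.686e-07 m

Displayed values are rounded — each operation carries full precision; one final rounding to four significant digits.
Convert: Distance covered L = 4.240e+04 mm = 42.40 m.
Convert: Hardness H = 846.2 HV × 9.807 MPa/HV = 8299 MPa = 8.299e+09 Pa.
Convert: Contact area A = 59.26 mm² = 5.926e-05 m².
SI base units throughout: W = 60.99 N, H = 8.299e+09 Pa, K = 5.108e-05.
Volume removed: V = K·W·L/H = 5.108e-05 · 60.99 · 42.40 / 8.299e+09 = 1.592e-11 m³.
Depth h = V/A = 1.592e-11 / 5.926e-05 = 2.686e-07 m.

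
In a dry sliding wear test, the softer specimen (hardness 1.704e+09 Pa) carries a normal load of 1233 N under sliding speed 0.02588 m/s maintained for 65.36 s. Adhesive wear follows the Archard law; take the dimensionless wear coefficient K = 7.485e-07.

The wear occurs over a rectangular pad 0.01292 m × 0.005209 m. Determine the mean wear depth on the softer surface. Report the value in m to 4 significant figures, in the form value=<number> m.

Each operation keeps full precision — intermediate values are displayed rounded. Rounded just once: 4 significant digits.
Distance covered L = v·t = 0.02588 m/s × 65.36 s = 1.692 m.
Contact area A = 0.01292 m × 0.005209 m = 6.730e-05 m².
Restated in SI base units: W = 1233 N, H = 1.704e+09 Pa, K = 7.485e-07.
Volume removed: V = K·W·L/H = 7.485e-07 · 1233 · 1.692 / 1.704e+09 = 9.161e-13 m³.
Depth of wear h = V/A = 9.161e-13 / 6.730e-05 = 1.361e-08 m.

value=1.361e-08 m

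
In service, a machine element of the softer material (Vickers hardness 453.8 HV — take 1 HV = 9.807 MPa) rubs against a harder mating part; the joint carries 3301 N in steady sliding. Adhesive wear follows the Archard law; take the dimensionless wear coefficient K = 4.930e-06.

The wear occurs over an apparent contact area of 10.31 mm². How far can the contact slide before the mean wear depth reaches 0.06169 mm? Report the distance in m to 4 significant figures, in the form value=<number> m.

value=173.9 m

Shown intermediates are rounded, and all working math carries full precision — rounded just once: 4 significant digits.
Convert: Hardness H = 453.8 HV × 9.807 MPa/HV = 4450 MPa = 4.450e+09 Pa.
Convert: Contact area A = 10.31 mm² = 1.031e-05 m².
Convert: Depth limit h_lim = 0.06169 mm = 6.169e-05 m.
Restated in SI base units: W = 3301 N, H = 4.450e+09 Pa, K = 4.930e-06.
Wearable volume V_lim = h_lim·A = 6.169e-05 · 1.031e-05 = 6.360e-10 m³.
Thus life L = V_lim·H/(K·W) = 6.360e-10 · 4.450e+09 / (4.930e-06 · 3301) = 173.9 m.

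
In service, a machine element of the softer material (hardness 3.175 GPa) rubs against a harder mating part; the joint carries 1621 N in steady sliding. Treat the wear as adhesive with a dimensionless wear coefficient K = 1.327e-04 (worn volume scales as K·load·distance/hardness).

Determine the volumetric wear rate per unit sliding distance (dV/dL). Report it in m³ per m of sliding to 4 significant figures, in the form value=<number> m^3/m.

Each operation carries full precision; printed values are rounded; one last rounding, at four significant figures.
Hardness H = 3.175 GPa = 3.175e+09 Pa.
Collected in SI base units: W = 1621 N, H = 3.175e+09 Pa, K = 1.327e-04.
Sliding wear rate dV/dL = K·W/H (no L dependence): 1.327e-04 · 1621 / 3.175e+09 = 6.775e-11 m³/m.

value=6.775e-11 m^3/m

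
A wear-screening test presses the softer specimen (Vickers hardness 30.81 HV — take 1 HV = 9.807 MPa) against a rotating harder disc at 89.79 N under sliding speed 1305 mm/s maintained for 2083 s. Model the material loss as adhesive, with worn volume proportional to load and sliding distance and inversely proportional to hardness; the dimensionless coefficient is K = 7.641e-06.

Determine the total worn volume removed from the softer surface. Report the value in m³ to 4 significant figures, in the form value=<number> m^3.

value=6.172e-09 m^3

The computation runs at exact precision. The intermediates are displayed rounded. Rounded once at the end, at 4 significant figures.
Sliding speed v = 1305 mm/s = 1.305 m/s. Total distance L = v·t = 1.305 m/s × 2083 s = 2718 m.
Hardness H = 30.81 HV × 9.807 MPa/HV = 302.2 MPa = 3.022e+08 Pa.
In SI base units, W = 89.79 N, H = 3.022e+08 Pa, K = 7.641e-06.
Archard volume V = K·W·L/H = 7.641e-06 · 89.79 · 2718 / 3.022e+08 = 6.172e-09 m³.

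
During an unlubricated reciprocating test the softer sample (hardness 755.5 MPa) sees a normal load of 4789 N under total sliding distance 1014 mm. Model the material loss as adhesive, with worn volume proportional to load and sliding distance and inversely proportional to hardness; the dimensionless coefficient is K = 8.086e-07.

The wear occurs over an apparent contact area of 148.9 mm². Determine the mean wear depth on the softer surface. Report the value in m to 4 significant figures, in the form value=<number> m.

value=3.490e-08 m

All working math runs at full precision, and intermediates are shown rounded; rounded just once, at 4 significant figures.
Convert: Distance L = 1014 mm = 1.014 m.
Convert: Hardness H = 755.5 MPa = 7.555e+08 Pa.
Convert: Contact area A = 148.9 mm² = 1.489e-04 m².
SI base units throughout: W = 4789 N, H = 7.555e+08 Pa, K = 8.086e-07.
Apply Archard: V = K·W·L/H = 8.086e-07 · 4789 · 1.014 / 7.555e+08 = 5.197e-12 m³.
Average depth h = V/A = 5.197e-12 / 1.489e-04 = 3.490e-08 m.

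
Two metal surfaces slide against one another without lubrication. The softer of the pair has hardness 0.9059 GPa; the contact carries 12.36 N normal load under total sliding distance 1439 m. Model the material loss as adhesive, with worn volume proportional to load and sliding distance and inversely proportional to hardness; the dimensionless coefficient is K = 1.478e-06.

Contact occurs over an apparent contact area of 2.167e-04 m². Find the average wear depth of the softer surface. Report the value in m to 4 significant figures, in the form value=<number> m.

The algebra maintains full float precision. Intermediates appear rounded — a single final rounding, at 4 significant figures.
Hardness H = 0.9059 GPa = 9.059e+08 Pa.
As SI base values: W = 12.36 N, H = 9.059e+08 Pa, K = 1.478e-06.
Wear volume V = K·W·L/H = 1.478e-06 · 12.36 · 1439 / 9.059e+08 = 2.902e-11 m³.
Wear depth h = V/A = 2.902e-11 / 2.167e-04 = 1.339e-07 m.

value=1.339e-07 m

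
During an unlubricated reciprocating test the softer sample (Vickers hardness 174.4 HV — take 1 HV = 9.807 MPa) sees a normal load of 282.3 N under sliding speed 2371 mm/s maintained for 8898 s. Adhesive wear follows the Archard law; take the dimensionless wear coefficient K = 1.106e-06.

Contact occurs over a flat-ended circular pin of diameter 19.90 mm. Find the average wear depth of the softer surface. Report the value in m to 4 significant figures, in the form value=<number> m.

The intermediates are printed rounded — every step holds exact precision; one final rounding to four significant digits.
Convert: Sliding speed v = 2371 mm/s = 2.371 m/s. The distance L = v·t = 2.371 m/s × 8898 s = 2.110e+04 m.
Convert: Hardness H = 174.4 HV × 9.807 MPa/HV = 1710 MPa = 1.710e+09 Pa.
Convert: Pin diameter d = 19.90 mm = 0.01990 m. Contact area A = π·d²/4 = π·(0.01990 m)²/4 = 3.110e-04 m².
In SI base units: W = 282.3 N, H = 1.710e+09 Pa, K = 1.106e-06.
Archard relation: V = K·W·L/H = 1.106e-06 · 282.3 · 2.110e+04 / 1.710e+09 = 3.851e-09 m³.
Mean wear depth h = V/A = 3.851e-09 / 3.110e-04 = 1.238e-05 m.

value=1.238e-05 m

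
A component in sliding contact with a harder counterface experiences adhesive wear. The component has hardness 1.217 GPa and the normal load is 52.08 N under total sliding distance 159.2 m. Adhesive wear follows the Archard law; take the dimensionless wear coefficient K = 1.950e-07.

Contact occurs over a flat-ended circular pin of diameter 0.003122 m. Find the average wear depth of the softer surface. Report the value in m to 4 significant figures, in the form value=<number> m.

value=1.735e-07 m

Displayed values are rounded. The computation maintains full precision; a single final rounding: 4 significant figures.
Convert: Hardness H = 1.217 GPa = 1.217e+09 Pa.
Convert: Contact area A = π·d²/4 = π·(0.003122 m)²/4 = 7.655e-06 m².
Expressed in SI base units: W = 52.08 N, H = 1.217e+09 Pa, K = 1.950e-07.
By Archard's law, V = K·W·L/H = 1.950e-07 · 52.08 · 159.2 / 1.217e+09 = 1.328e-12 m³.
Mean depth h = V/A = 1.328e-12 / 7.655e-06 = 1.735e-07 m.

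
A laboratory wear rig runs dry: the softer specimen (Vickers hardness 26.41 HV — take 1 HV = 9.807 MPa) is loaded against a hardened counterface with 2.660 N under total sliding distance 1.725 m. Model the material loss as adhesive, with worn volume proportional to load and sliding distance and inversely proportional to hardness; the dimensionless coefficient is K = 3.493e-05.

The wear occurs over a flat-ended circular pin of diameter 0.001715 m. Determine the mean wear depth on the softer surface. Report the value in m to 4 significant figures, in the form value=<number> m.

Intermediate values appear rounded; the computation maintains exact precision, and rounded once at the end to four significant figures.
Convert: Hardness H = 26.41 HV × 9.807 MPa/HV = 259.0 MPa = 2.590e+08 Pa.
Convert: Contact area A = π·d²/4 = π·(0.001715 m)²/4 = 2.310e-06 m².
SI base units throughout: W = 2.660 N, H = 2.590e+08 Pa, K = 3.493e-05.
Wear volume V = K·W·L/H = 3.493e-05 · 2.660 · 1.725 / 2.590e+08 = 6.188e-13 m³.
Wear depth h = V/A = 6.188e-13 / 2.310e-06 = 2.679e-07 m.

value=2.679e-07 m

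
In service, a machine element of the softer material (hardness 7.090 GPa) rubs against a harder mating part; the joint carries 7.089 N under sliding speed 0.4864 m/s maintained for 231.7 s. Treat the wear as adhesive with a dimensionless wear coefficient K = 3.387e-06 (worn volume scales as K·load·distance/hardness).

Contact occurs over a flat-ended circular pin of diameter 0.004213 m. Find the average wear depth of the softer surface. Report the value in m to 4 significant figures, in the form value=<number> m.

The intermediates are displayed rounded, and all arithmetic keeps full float precision; a lone final rounding, at 4 significant digits.
Path length L = v·t = 0.4864 m/s × 231.7 s = 112.7 m.
Hardness H = 7.090 GPa = 7.090e+09 Pa.
Contact area A = π·d²/4 = π·(0.004213 m)²/4 = 1.394e-05 m².
Expressed in SI base units: W = 7.089 N, H = 7.090e+09 Pa, K = 3.387e-06.
The Archard volume V = K·W·L/H = 3.387e-06 · 7.089 · 112.7 / 7.090e+09 = 3.817e-13 m³.
Depth of wear h = V/A = 3.817e-13 / 1.394e-05 = 2.738e-08 m.

value=2.738e-08 m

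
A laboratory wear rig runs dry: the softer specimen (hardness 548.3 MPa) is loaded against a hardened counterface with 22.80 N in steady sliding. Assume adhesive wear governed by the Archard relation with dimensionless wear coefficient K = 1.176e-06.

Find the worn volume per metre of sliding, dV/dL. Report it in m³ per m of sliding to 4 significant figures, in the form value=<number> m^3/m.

The algebra carries full precision; displayed values are rounded, and one last rounding to 4 significant figures.
Hardness H = 548.3 MPa = 5.483e+08 Pa.
In SI base units, W = 22.80 N, H = 5.483e+08 Pa, K = 1.176e-06.
Volumetric rate dV/dL = K·W/H, per unit distance: 1.176e-06 · 22.80 / 5.483e+08 = 4.890e-14 m³/m.

value=4.890e-14 m^3/m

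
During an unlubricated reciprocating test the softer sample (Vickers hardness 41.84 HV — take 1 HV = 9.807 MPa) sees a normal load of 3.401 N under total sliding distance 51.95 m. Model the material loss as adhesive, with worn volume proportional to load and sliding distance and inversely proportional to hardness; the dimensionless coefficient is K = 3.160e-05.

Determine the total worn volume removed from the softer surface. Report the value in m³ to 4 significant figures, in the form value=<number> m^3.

Printed values are rounded. All arithmetic maintains full precision. Rounded once at the end, at 4 significant figures.
Hardness H = 41.84 HV × 9.807 MPa/HV = 410.3 MPa = 4.103e+08 Pa.
Expressed in SI base units: W = 3.401 N, H = 4.103e+08 Pa, K = 3.160e-05.
Wear volume V = K·W·L/H = 3.160e-05 · 3.401 · 51.95 / 4.103e+08 = 1.361e-11 m³.

value=1.361e-11 m^3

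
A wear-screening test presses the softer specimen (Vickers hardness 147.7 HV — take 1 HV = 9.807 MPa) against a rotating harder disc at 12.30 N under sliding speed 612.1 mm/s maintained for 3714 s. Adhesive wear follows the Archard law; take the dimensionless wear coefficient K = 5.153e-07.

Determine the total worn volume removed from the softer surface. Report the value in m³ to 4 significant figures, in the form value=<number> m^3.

value=9.947e-12 m^3

The computation maintains full float precision, and the intermediates are shown rounded. Rounded just once: four significant figures.
Convert: Sliding speed v = 612.1 mm/s = 0.6121 m/s. Sliding distance L = v·t = 0.6121 m/s × 3714 s = 2273 m.
Convert: Hardness H = 147.7 HV × 9.807 MPa/HV = 1448 MPa = 1.448e+09 Pa.
Working in SI base units: W = 12.30 N, H = 1.448e+09 Pa, K = 5.153e-07.
By Archard's law, V = K·W·L/H = 5.153e-07 · 12.30 · 2273 / 1.448e+09 = 9.947e-12 m³.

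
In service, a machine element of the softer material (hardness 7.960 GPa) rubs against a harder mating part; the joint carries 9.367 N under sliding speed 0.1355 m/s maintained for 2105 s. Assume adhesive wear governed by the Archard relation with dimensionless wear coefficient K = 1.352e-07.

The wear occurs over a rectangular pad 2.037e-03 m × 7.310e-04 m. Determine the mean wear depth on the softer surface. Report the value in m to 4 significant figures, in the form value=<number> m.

value=3.048e-08 m

Each operation carries full float precision — the intermediates are displayed rounded — rounded just once: four significant figures.
Total distance L = v·t = 0.1355 m/s × 2105 s = 285.2 m.
Hardness H = 7.960 GPa = 7.960e+09 Pa.
Contact area A = 2.037e-03 m × 7.310e-04 m = 1.489e-06 m².
In SI base units: W = 9.367 N, H = 7.960e+09 Pa, K = 1.352e-07.
Wear volume V = K·W·L/H = 1.352e-07 · 9.367 · 285.2 / 7.960e+09 = 4.538e-14 m³.
Mean depth h = V/A = 4.538e-14 / 1.489e-06 = 3.048e-08 m.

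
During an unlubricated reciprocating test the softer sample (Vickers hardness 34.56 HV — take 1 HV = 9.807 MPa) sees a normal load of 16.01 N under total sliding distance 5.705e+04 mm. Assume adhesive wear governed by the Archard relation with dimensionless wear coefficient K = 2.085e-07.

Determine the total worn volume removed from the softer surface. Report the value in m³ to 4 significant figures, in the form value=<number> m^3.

value=5.619e-13 m^3

Printed values are rounded, and all working math maintains full float precision. Rounded once at the end: 4 significant figures.
Convert: Distance covered L = 5.705e+04 mm = 57.05 m.
Convert: Hardness H = 34.56 HV × 9.807 MPa/HV = 338.9 MPa = 3.389e+08 Pa.
Collected in SI base units: W = 16.01 N, H = 3.389e+08 Pa, K = 2.085e-07.
Volume removed: V = K·W·L/H = 2.085e-07 · 16.01 · 57.05 / 3.389e+08 = 5.619e-13 m³.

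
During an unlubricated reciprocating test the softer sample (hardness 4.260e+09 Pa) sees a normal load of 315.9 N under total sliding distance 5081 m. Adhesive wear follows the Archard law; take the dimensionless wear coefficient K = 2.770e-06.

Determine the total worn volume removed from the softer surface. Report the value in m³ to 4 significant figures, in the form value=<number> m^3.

Intermediate values are displayed rounded; the algebra keeps full float precision — rounded once at the end, at 4 significant digits.
As SI base values: W = 315.9 N, H = 4.260e+09 Pa, K = 2.770e-06.
Archard volume V = K·W·L/H = 2.770e-06 · 315.9 · 5081 / 4.260e+09 = 1.044e-09 m³.

value=1.044e-09 m^3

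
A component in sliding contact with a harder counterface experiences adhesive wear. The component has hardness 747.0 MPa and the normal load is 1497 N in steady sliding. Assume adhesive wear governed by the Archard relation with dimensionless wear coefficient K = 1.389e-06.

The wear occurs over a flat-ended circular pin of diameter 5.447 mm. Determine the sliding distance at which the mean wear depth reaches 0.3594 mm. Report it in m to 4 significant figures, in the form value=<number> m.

value=3009 m

The computation carries full float precision, and the intermediates are displayed rounded. Rounded just once to four significant figures.
Hardness H = 747.0 MPa = 7.470e+08 Pa.
Pin diameter d = 5.447 mm = 0.005447 m. Contact area A = π·d²/4 = π·(0.005447 m)²/4 = 2.330e-05 m².
Depth limit h_lim = 0.3594 mm = 3.594e-04 m.
In SI base units, W = 1497 N, H = 7.470e+08 Pa, K = 1.389e-06.
Volume at the limit: V_lim = h_lim·A = 3.594e-04 · 2.330e-05 = 8.375e-09 m³.
Thus life L = V_lim·H/(K·W) = 8.375e-09 · 7.470e+08 / (1.389e-06 · 1497) = 3009 m.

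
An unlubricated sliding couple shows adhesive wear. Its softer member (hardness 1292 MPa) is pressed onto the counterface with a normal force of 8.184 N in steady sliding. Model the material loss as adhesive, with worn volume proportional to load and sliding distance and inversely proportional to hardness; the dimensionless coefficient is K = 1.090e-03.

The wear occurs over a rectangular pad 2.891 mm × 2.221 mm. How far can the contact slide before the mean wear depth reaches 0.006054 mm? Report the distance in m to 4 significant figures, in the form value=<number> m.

value=5.630 m

All working math carries exact precision; the intermediates are shown rounded; a single final rounding to 4 significant digits.
Hardness H = 1292 MPa = 1.292e+09 Pa.
Pad sides 2.891 mm × 2.221 mm = 0.002891 m × 0.002221 m. Contact area A = 0.002891 m × 0.002221 m = 6.421e-06 m².
Depth limit h_lim = 0.006054 mm = 6.054e-06 m.
As SI base values: W = 8.184 N, H = 1.292e+09 Pa, K = 1.090e-03.
At the depth limit, V_lim = h_lim·A = 6.054e-06 · 6.421e-06 = 3.887e-11 m³.
Inverting, life L = V_lim·H/(K·W) = 3.887e-11 · 1.292e+09 / (1.090e-03 · 8.184) = 5.630 m.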